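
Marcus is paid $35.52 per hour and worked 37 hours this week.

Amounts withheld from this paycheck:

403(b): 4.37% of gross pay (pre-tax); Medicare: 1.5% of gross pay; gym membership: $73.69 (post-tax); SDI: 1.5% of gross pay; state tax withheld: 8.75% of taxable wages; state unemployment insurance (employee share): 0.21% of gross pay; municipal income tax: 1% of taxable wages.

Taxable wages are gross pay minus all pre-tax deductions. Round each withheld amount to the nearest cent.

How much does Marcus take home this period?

Gross pay: 37 × $35.52 = $1314.24
403(b): $1314.24 × 0.0437 = $57.43
Taxable wages = $1314.24 − $57.43 = $1256.81
Municipal income tax: $1256.81 × 0.01 = $12.57
State tax withheld: $1256.81 × 0.0875 = $109.97
State unemployment insurance (employee share): $1314.24 × 0.0021 = $2.76
SDI: $1314.24 × 0.015 = $19.71
Medicare: $1314.24 × 0.015 = $19.71
Gym membership: $73.69
Total deductions = $57.43 + $12.57 + $109.97 + $2.76 + $19.71 + $19.71 + $73.69 = $295.84
Net pay = $1314.24 − $295.84 = $1018.40

$1018.40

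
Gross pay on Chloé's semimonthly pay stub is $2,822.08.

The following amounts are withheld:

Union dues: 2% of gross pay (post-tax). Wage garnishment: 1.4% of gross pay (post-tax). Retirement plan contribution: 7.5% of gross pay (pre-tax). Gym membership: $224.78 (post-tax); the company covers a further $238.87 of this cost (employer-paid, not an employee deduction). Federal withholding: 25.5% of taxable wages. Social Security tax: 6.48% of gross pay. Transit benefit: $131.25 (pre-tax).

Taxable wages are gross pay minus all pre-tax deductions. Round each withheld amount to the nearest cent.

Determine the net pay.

Retirement plan contribution: $2,822.08 × 0.075 = $211.66
Transit benefit: $131.25
Pre-tax total = $211.66 + $131.25 = $342.91
Taxable wages = $2,822.08 − $342.91 = $2,479.17
Federal withholding: $2,479.17 × 0.255 = $632.19
Social Security tax: $2,822.08 × 0.0648 = $182.87
Wage garnishment: $2,822.08 × 0.014 = $39.51
Union dues: $2,822.08 × 0.02 = $56.44
Gym membership: $224.78
(Employer's $238.87 toward gym membership is not withheld from the employee.)
Total deductions = $211.66 + $131.25 + $632.19 + $182.87 + $39.51 + $56.44 + $224.78 = $1,478.70
Net pay = $2,822.08 − $1,478.70 = $1,343.38

$1,343.38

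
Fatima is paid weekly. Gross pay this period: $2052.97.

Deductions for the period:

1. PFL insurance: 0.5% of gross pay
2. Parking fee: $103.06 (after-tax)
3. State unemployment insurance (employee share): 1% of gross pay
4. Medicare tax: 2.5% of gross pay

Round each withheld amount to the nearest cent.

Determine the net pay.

$1867.80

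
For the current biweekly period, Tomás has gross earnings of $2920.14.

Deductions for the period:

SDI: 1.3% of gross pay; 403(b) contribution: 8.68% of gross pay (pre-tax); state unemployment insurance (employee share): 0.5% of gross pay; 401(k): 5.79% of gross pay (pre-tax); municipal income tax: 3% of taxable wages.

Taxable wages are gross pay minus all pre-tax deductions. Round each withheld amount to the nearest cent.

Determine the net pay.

401(k): $2920.14 × 0.0579 = $169.08
403(b) contribution: $2920.14 × 0.0868 = $253.47
Pre-tax total = $169.08 + $253.47 = $422.55
Taxable wages = $2920.14 − $422.55 = $2497.59
Municipal income tax: $2497.59 × 0.03 = $74.93
State unemployment insurance (employee share): $2920.14 × 0.005 = $14.60
SDI: $2920.14 × 0.013 = $37.96
Total deductions = $169.08 + $253.47 + $74.93 + $14.60 + $37.96 = $550.04
Net pay = $2920.14 − $550.04 = $2370.10

$2370.10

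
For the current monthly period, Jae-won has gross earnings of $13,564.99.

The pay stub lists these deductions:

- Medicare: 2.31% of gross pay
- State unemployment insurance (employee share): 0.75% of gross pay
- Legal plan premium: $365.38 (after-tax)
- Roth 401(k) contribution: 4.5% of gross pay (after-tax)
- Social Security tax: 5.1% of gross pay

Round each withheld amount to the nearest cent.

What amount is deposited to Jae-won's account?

$11,482.29

Social Security tax: $13,564.99 × 0.051 = $691.81
Medicare: $13,564.99 × 0.0231 = $313.35
State unemployment insurance (employee share): $13,564.99 × 0.0075 = $101.74
Roth 401(k) contribution: $13,564.99 × 0.045 = $610.42
Legal plan premium: $365.38
Total deductions = $691.81 + $313.35 + $101.74 + $610.42 + $365.38 = $2,082.70
Net pay = $13,564.99 − $2,082.70 = $11,482.29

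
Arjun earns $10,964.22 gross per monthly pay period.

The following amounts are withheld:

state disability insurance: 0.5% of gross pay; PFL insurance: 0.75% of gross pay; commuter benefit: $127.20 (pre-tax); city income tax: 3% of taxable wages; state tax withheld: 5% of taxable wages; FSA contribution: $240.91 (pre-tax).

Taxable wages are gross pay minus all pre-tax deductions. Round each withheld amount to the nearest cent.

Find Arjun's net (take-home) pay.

FSA contribution: $240.91
Commuter benefit: $127.20
Pre-tax total = $240.91 + $127.20 = $368.11
Taxable wages = $10,964.22 − $368.11 = $10,596.11
City income tax: $10,596.11 × 0.03 = $317.88
State tax withheld: $10,596.11 × 0.05 = $529.81
State disability insurance: $10,964.22 × 0.005 = $54.82
PFL insurance: $10,964.22 × 0.0075 = $82.23
Total deductions = $240.91 + $127.20 + $317.88 + $529.81 + $54.82 + $82.23 = $1,352.85
Net pay = $10,964.22 − $1,352.85 = $9,611.37

$9,611.37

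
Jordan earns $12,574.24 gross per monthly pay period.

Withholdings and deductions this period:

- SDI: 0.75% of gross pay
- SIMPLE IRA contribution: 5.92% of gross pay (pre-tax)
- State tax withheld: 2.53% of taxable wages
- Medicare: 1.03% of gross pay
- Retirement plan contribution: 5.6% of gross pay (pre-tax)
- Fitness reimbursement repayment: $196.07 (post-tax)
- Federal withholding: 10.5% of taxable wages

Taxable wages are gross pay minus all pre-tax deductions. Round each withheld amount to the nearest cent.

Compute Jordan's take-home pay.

$9,256.11

Retirement plan contribution: $12,574.24 × 0.056 = $704.16
SIMPLE IRA contribution: $12,574.24 × 0.0592 = $744.40
Pre-tax total = $704.16 + $744.40 = $1,448.56
Taxable wages = $12,574.24 − $1,448.56 = $11,125.68
State tax withheld: $11,125.68 × 0.0253 = $281.48
Federal withholding: $11,125.68 × 0.105 = $1,168.20
SDI: $12,574.24 × 0.0075 = $94.31
Medicare: $12,574.24 × 0.0103 = $129.51
Fitness reimbursement repayment: $196.07
Total deductions = $704.16 + $744.40 + $281.48 + $1,168.20 + $94.31 + $129.51 + $196.07 = $3,318.13
Net pay = $12,574.24 − $3,318.13 = $9,256.11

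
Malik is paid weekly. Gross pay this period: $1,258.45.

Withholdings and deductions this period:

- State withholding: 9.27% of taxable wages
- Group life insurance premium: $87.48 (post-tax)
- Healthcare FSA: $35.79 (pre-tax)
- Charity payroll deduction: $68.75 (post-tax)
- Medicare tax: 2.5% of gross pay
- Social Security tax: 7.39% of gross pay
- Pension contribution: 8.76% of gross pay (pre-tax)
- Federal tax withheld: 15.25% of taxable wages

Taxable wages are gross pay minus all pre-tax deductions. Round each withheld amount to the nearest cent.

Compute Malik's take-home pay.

$558.97

Pension contribution: $1,258.45 × 0.0876 = $110.24
Healthcare FSA: $35.79
Pre-tax total = $110.24 + $35.79 = $146.03
Taxable wages = $1,258.45 − $146.03 = $1,112.42
State withholding: $1,112.42 × 0.0927 = $103.12
Federal tax withheld: $1,112.42 × 0.1525 = $169.64
Medicare tax: $1,258.45 × 0.025 = $31.46
Social Security tax: $1,258.45 × 0.0739 = $93.00
Charity payroll deduction: $68.75
Group life insurance premium: $87.48
Total deductions = $110.24 + $35.79 + $103.12 + $169.64 + $31.46 + $93.00 + $68.75 + $87.48 = $699.48
Net pay = $1,258.45 − $699.48 = $558.97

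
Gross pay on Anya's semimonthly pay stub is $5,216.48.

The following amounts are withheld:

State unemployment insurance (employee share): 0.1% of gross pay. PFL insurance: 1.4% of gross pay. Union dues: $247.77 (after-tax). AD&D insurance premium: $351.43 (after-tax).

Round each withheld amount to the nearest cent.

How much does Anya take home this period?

PFL insurance: $5,216.48 × 0.014 = $73.03
State unemployment insurance (employee share): $5,216.48 × 0.001 = $5.22
AD&D insurance premium: $351.43
Union dues: $247.77
Total deductions = $73.03 + $5.22 + $351.43 + $247.77 = $677.45
Net pay = $5,216.48 − $677.45 = $4,539.03

$4,539.03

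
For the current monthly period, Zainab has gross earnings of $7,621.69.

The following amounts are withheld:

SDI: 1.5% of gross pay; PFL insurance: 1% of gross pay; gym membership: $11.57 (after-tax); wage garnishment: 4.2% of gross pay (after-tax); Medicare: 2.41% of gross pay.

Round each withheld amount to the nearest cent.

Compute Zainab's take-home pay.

$6,915.78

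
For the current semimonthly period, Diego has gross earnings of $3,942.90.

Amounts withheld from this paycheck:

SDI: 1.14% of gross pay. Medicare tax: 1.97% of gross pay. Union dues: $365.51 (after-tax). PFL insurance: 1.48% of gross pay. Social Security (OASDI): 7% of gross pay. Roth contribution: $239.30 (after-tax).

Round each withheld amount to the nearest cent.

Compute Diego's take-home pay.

$2,881.11

Social Security (OASDI): $3,942.90 × 0.07 = $276.00
SDI: $3,942.90 × 0.0114 = $44.95
PFL insurance: $3,942.90 × 0.0148 = $58.35
Medicare tax: $3,942.90 × 0.0197 = $77.68
Roth contribution: $239.30
Union dues: $365.51
Total deductions = $276.00 + $44.95 + $58.35 + $77.68 + $239.30 + $365.51 = $1,061.79
Net pay = $3,942.90 − $1,061.79 = $2,881.11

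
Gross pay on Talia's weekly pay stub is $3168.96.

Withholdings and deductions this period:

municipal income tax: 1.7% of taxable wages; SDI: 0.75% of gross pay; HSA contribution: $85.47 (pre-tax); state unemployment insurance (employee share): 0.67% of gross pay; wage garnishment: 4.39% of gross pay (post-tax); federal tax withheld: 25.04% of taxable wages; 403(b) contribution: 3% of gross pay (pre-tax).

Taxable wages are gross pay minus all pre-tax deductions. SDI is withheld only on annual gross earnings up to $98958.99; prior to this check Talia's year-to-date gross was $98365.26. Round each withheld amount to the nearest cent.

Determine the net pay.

$2024.52

403(b) contribution: $3168.96 × 0.03 = $95.07
HSA contribution: $85.47
Pre-tax total = $95.07 + $85.47 = $180.54
Taxable wages = $3168.96 − $180.54 = $2988.42
Federal tax withheld: $2988.42 × 0.2504 = $748.30
Municipal income tax: $2988.42 × 0.017 = $50.80
State unemployment insurance (employee share): $3168.96 × 0.0067 = $21.23
SDI: only $98958.99 − $98365.26 = $593.73 of this check is subject → $593.73 × 0.0075 = $4.45
Wage garnishment: $3168.96 × 0.0439 = $139.12
Total deductions = $95.07 + $85.47 + $748.30 + $50.80 + $21.23 + $4.45 + $139.12 = $1144.44
Net pay = $3168.96 − $1144.44 = $2024.52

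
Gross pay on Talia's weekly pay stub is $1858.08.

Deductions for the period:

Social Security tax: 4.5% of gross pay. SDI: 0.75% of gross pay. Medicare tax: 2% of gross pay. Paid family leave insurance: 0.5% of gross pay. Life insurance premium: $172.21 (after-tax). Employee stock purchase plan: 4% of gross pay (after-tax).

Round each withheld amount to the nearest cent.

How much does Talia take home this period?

$1467.55

Medicare tax: $1858.08 × 0.02 = $37.16
Paid family leave insurance: $1858.08 × 0.005 = $9.29
Social Security tax: $1858.08 × 0.045 = $83.61
SDI: $1858.08 × 0.0075 = $13.94
Life insurance premium: $172.21
Employee stock purchase plan: $1858.08 × 0.04 = $74.32
Total deductions = $37.16 + $9.29 + $83.61 + $13.94 + $172.21 + $74.32 = $390.53
Net pay = $1858.08 − $390.53 = $1467.55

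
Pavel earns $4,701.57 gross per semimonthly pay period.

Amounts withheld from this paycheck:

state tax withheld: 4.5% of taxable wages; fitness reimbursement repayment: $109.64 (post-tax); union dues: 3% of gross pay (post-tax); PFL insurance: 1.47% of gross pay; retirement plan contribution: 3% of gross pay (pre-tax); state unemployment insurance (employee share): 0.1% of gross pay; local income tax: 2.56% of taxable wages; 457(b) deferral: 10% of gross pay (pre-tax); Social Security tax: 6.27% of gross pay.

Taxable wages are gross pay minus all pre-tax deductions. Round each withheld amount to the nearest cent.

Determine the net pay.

$3,182.29

457(b) deferral: $4,701.57 × 0.1 = $470.16
Retirement plan contribution: $4,701.57 × 0.03 = $141.05
Pre-tax total = $470.16 + $141.05 = $611.21
Taxable wages = $4,701.57 − $611.21 = $4,090.36
State tax withheld: $4,090.36 × 0.045 = $184.07
Local income tax: $4,090.36 × 0.0256 = $104.71
Social Security tax: $4,701.57 × 0.0627 = $294.79
PFL insurance: $4,701.57 × 0.0147 = $69.11
State unemployment insurance (employee share): $4,701.57 × 0.001 = $4.70
Fitness reimbursement repayment: $109.64
Union dues: $4,701.57 × 0.03 = $141.05
Total deductions = $470.16 + $141.05 + $184.07 + $104.71 + $294.79 + $69.11 + $4.70 + $109.64 + $141.05 = $1,519.28
Net pay = $4,701.57 − $1,519.28 = $3,182.29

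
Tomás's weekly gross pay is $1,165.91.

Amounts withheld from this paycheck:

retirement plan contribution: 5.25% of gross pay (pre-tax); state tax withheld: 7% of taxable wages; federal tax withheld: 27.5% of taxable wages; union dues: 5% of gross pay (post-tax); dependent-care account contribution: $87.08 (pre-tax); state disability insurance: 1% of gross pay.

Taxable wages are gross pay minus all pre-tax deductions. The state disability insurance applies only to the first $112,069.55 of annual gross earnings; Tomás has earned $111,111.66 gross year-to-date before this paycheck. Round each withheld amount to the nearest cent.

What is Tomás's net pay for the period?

$598.66

Dependent-care account contribution: $87.08
Retirement plan contribution: $1,165.91 × 0.0525 = $61.21
Pre-tax total = $87.08 + $61.21 = $148.29
Taxable wages = $1,165.91 − $148.29 = $1,017.62
Federal tax withheld: $1,017.62 × 0.275 = $279.85
State tax withheld: $1,017.62 × 0.07 = $71.23
State disability insurance: only $112,069.55 − $111,111.66 = $957.89 of this check is subject → $957.89 × 0.01 = $9.58
Union dues: $1,165.91 × 0.05 = $58.30
Total deductions = $87.08 + $61.21 + $279.85 + $71.23 + $9.58 + $58.30 = $567.25
Net pay = $1,165.91 − $567.25 = $598.66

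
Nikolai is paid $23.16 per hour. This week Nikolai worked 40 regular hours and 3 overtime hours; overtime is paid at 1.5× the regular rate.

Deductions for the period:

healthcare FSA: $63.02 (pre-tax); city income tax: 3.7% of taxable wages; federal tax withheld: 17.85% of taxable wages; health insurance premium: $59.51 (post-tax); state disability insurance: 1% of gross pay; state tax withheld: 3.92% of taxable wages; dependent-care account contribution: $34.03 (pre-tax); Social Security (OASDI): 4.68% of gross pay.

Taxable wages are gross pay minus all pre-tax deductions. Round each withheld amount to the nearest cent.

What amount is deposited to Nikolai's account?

$577.74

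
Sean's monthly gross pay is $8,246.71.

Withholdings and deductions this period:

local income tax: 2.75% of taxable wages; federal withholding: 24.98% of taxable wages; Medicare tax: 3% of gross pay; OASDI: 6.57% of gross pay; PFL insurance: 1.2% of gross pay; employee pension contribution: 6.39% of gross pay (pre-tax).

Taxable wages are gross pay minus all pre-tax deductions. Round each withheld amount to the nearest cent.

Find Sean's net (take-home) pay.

Employee pension contribution: $8,246.71 × 0.0639 = $526.96
Taxable wages = $8,246.71 − $526.96 = $7,719.75
Federal withholding: $7,719.75 × 0.2498 = $1,928.39
Local income tax: $7,719.75 × 0.0275 = $212.29
Medicare tax: $8,246.71 × 0.03 = $247.40
OASDI: $8,246.71 × 0.0657 = $541.81
PFL insurance: $8,246.71 × 0.012 = $98.96
Total deductions = $526.96 + $1,928.39 + $212.29 + $247.40 + $541.81 + $98.96 = $3,555.81
Net pay = $8,246.71 − $3,555.81 = $4,690.90

$4,690.90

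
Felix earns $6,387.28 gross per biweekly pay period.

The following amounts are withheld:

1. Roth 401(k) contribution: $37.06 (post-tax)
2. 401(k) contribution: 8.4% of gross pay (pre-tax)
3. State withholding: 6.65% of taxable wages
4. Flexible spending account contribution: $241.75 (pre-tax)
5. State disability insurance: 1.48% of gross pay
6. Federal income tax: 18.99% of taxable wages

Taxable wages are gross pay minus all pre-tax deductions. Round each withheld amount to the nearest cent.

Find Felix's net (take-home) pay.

Flexible spending account contribution: $241.75
401(k) contribution: $6,387.28 × 0.084 = $536.53
Pre-tax total = $241.75 + $536.53 = $778.28
Taxable wages = $6,387.28 − $778.28 = $5,609.00
State withholding: $5,609.00 × 0.0665 = $373.00
Federal income tax: $5,609.00 × 0.1899 = $1,065.15
State disability insurance: $6,387.28 × 0.0148 = $94.53
Roth 401(k) contribution: $37.06
Total deductions = $241.75 + $536.53 + $373.00 + $1,065.15 + $94.53 + $37.06 = $2,348.02
Net pay = $6,387.28 − $2,348.02 = $4,039.26

$4,039.26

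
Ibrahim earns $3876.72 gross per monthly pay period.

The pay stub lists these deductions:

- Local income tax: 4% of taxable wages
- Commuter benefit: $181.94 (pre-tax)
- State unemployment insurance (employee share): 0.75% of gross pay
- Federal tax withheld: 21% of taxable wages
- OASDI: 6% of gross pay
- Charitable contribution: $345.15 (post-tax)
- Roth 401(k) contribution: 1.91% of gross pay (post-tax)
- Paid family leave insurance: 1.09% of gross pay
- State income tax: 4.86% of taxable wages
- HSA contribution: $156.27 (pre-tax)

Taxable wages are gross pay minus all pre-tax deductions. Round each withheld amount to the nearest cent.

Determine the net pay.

HSA contribution: $156.27
Commuter benefit: $181.94
Pre-tax total = $156.27 + $181.94 = $338.21
Taxable wages = $3876.72 − $338.21 = $3538.51
Federal tax withheld: $3538.51 × 0.21 = $743.09
Local income tax: $3538.51 × 0.04 = $141.54
State income tax: $3538.51 × 0.0486 = $171.97
State unemployment insurance (employee share): $3876.72 × 0.0075 = $29.08
Paid family leave insurance: $3876.72 × 0.0109 = $42.26
OASDI: $3876.72 × 0.06 = $232.60
Charitable contribution: $345.15
Roth 401(k) contribution: $3876.72 × 0.0191 = $74.05
Total deductions = $156.27 + $181.94 + $743.09 + $141.54 + $171.97 + $29.08 + $42.26 + $232.60 + $345.15 + $74.05 = $2117.95
Net pay = $3876.72 − $2117.95 = $1758.77

$1758.77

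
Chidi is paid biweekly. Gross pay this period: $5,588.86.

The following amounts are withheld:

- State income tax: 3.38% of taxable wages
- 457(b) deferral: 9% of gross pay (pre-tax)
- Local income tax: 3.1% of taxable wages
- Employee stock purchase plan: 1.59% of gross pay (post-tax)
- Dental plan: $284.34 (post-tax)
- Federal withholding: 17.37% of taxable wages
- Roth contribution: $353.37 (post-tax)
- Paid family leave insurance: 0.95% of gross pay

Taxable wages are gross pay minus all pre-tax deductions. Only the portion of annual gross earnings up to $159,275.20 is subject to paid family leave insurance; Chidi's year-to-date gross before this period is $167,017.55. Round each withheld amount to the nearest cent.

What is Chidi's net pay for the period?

457(b) deferral: $5,588.86 × 0.09 = $503.00
Taxable wages = $5,588.86 − $503.00 = $5,085.86
State income tax: $5,085.86 × 0.0338 = $171.90
Local income tax: $5,085.86 × 0.031 = $157.66
Federal withholding: $5,085.86 × 0.1737 = $883.41
Paid family leave insurance: annual cap $159,275.20 already reached (YTD $167,017.55), so $0.00
Employee stock purchase plan: $5,588.86 × 0.0159 = $88.86
Roth contribution: $353.37
Dental plan: $284.34
Total deductions = $503.00 + $171.90 + $157.66 + $883.41 + $0.00 + $88.86 + $353.37 + $284.34 = $2,442.54
Net pay = $5,588.86 − $2,442.54 = $3,146.32

$3,146.32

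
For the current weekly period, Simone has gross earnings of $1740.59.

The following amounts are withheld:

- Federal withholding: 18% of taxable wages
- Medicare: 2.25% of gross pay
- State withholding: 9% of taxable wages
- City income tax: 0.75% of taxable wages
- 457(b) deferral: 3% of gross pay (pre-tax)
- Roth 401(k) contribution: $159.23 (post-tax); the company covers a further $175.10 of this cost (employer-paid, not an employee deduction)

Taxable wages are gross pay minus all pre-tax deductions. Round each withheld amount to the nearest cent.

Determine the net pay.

$1021.46

457(b) deferral: $1740.59 × 0.03 = $52.22
Taxable wages = $1740.59 − $52.22 = $1688.37
State withholding: $1688.37 × 0.09 = $151.95
City income tax: $1688.37 × 0.0075 = $12.66
Federal withholding: $1688.37 × 0.18 = $303.91
Medicare: $1740.59 × 0.0225 = $39.16
Roth 401(k) contribution: $159.23
(Employer's $175.10 toward Roth 401(k) contribution is not withheld from the employee.)
Total deductions = $52.22 + $151.95 + $12.66 + $303.91 + $39.16 + $159.23 = $719.13
Net pay = $1740.59 − $719.13 = $1021.46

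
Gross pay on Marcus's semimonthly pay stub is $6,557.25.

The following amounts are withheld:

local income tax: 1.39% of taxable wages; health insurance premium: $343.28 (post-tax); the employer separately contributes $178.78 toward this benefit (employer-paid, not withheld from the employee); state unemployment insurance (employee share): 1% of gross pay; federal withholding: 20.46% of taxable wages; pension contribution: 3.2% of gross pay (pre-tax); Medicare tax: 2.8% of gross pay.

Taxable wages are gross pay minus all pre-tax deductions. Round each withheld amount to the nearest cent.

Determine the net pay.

Pension contribution: $6,557.25 × 0.032 = $209.83
Taxable wages = $6,557.25 − $209.83 = $6,347.42
Local income tax: $6,347.42 × 0.0139 = $88.23
Federal withholding: $6,347.42 × 0.2046 = $1,298.68
Medicare tax: $6,557.25 × 0.028 = $183.60
State unemployment insurance (employee share): $6,557.25 × 0.01 = $65.57
Health insurance premium: $343.28
(Employer's $178.78 toward health insurance premium is not withheld from the employee.)
Total deductions = $209.83 + $88.23 + $1,298.68 + $183.60 + $65.57 + $343.28 = $2,189.19
Net pay = $6,557.25 − $2,189.19 = $4,368.06

$4,368.06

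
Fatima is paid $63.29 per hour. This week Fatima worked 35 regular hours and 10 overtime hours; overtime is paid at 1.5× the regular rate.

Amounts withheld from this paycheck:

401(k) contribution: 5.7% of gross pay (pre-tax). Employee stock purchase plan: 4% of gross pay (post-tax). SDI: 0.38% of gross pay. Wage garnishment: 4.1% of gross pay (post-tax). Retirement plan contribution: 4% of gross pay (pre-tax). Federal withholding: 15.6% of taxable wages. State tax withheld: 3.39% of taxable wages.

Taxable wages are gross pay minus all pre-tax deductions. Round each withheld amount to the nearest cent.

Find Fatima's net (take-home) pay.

Regular pay: 35 × $63.29 = $2215.15
Overtime pay: 10 × $63.29 × 1.5 = $949.35
Gross pay = $2215.15 + $949.35 = $3164.50
401(k) contribution: $3164.50 × 0.057 = $180.38
Retirement plan contribution: $3164.50 × 0.04 = $126.58
Pre-tax total = $180.38 + $126.58 = $306.96
Taxable wages = $3164.50 − $306.96 = $2857.54
State tax withheld: $2857.54 × 0.0339 = $96.87
Federal withholding: $2857.54 × 0.156 = $445.78
SDI: $3164.50 × 0.0038 = $12.03
Employee stock purchase plan: $3164.50 × 0.04 = $126.58
Wage garnishment: $3164.50 × 0.041 = $129.74
Total deductions = $180.38 + $126.58 + $96.87 + $445.78 + $12.03 + $126.58 + $129.74 = $1117.96
Net pay = $3164.50 − $1117.96 = $2046.54

$2046.54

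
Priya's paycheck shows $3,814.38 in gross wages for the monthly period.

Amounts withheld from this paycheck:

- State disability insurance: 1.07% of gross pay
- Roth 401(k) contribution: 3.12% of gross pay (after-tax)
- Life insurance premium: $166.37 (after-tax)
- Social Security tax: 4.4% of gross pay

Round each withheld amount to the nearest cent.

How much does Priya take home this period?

$3,320.36

State disability insurance: $3,814.38 × 0.0107 = $40.81
Social Security tax: $3,814.38 × 0.044 = $167.83
Life insurance premium: $166.37
Roth 401(k) contribution: $3,814.38 × 0.0312 = $119.01
Total deductions = $40.81 + $167.83 + $166.37 + $119.01 = $494.02
Net pay = $3,814.38 − $494.02 = $3,320.36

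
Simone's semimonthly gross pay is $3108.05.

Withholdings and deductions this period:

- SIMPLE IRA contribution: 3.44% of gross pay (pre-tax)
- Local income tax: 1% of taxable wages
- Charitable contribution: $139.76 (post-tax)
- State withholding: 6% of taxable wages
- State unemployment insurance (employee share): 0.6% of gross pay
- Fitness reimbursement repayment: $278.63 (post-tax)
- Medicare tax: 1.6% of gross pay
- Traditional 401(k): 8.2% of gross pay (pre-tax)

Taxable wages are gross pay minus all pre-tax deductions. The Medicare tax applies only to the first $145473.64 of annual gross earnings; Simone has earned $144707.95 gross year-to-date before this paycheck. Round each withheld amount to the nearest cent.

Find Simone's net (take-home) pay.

$2104.74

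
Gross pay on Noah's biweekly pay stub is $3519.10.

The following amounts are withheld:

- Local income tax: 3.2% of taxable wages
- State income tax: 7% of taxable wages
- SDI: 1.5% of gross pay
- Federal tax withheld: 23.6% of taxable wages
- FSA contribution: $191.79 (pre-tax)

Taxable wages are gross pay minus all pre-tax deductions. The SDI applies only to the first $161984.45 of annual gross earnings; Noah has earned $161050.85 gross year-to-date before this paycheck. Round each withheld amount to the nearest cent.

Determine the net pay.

$2188.68

FSA contribution: $191.79
Taxable wages = $3519.10 − $191.79 = $3327.31
Local income tax: $3327.31 × 0.032 = $106.47
State income tax: $3327.31 × 0.07 = $232.91
Federal tax withheld: $3327.31 × 0.236 = $785.25
SDI: only $161984.45 − $161050.85 = $933.60 of this check is subject → $933.60 × 0.015 = $14.00
Total deductions = $191.79 + $106.47 + $232.91 + $785.25 + $14.00 = $1330.42
Net pay = $3519.10 − $1330.42 = $2188.68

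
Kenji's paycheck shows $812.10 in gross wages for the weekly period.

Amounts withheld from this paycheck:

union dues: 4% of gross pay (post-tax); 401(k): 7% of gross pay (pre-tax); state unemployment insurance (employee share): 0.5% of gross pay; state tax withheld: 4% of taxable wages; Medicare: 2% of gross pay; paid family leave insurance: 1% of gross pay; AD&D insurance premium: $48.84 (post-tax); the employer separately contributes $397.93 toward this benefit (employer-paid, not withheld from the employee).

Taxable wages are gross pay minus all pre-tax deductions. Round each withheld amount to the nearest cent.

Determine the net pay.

$615.30

401(k): $812.10 × 0.07 = $56.85
Taxable wages = $812.10 − $56.85 = $755.25
State tax withheld: $755.25 × 0.04 = $30.21
Paid family leave insurance: $812.10 × 0.01 = $8.12
Medicare: $812.10 × 0.02 = $16.24
State unemployment insurance (employee share): $812.10 × 0.005 = $4.06
AD&D insurance premium: $48.84
Union dues: $812.10 × 0.04 = $32.48
(Employer's $397.93 toward AD&D insurance premium is not withheld from the employee.)
Total deductions = $56.85 + $30.21 + $8.12 + $16.24 + $4.06 + $48.84 + $32.48 = $196.80
Net pay = $812.10 − $196.80 = $615.30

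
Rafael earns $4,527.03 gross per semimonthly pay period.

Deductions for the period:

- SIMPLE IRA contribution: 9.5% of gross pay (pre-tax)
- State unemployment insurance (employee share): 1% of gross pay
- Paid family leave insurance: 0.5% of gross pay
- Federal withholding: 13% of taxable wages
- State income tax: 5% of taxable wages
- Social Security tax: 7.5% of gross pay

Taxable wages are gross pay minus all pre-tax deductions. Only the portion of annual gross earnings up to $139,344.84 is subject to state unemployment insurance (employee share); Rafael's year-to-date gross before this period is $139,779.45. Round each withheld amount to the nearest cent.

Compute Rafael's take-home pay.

SIMPLE IRA contribution: $4,527.03 × 0.095 = $430.07
Taxable wages = $4,527.03 − $430.07 = $4,096.96
State income tax: $4,096.96 × 0.05 = $204.85
Federal withholding: $4,096.96 × 0.13 = $532.60
Social Security tax: $4,527.03 × 0.075 = $339.53
Paid family leave insurance: $4,527.03 × 0.005 = $22.64
State unemployment insurance (employee share): annual cap $139,344.84 already reached (YTD $139,779.45), so $0.00
Total deductions = $430.07 + $204.85 + $532.60 + $339.53 + $22.64 + $0.00 = $1,529.69
Net pay = $4,527.03 − $1,529.69 = $2,997.34

$2,997.34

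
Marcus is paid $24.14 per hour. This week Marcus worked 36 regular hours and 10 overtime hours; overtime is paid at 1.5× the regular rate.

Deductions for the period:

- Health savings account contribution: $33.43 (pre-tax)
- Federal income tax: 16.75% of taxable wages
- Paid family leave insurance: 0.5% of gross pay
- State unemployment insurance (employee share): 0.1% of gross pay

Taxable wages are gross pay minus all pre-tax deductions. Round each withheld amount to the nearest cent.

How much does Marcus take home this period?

Regular pay: 36 × $24.14 = $869.04
Overtime pay: 10 × $24.14 × 1.5 = $362.10
Gross pay = $869.04 + $362.10 = $1231.14
Health savings account contribution: $33.43
Taxable wages = $1231.14 − $33.43 = $1197.71
Federal income tax: $1197.71 × 0.1675 = $200.62
Paid family leave insurance: $1231.14 × 0.005 = $6.16
State unemployment insurance (employee share): $1231.14 × 0.001 = $1.23
Total deductions = $33.43 + $200.62 + $6.16 + $1.23 = $241.44
Net pay = $1231.14 − $241.44 = $989.70

$989.70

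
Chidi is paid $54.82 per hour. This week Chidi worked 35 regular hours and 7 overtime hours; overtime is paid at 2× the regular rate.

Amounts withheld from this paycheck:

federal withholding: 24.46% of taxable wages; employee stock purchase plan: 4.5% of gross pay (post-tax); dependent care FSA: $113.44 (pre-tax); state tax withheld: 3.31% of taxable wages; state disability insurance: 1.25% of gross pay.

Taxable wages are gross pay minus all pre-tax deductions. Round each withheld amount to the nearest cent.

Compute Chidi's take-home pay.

$1,703.83

Regular pay: 35 × $54.82 = $1,918.70
Overtime pay: 7 × $54.82 × 2 = $767.48
Gross pay = $1,918.70 + $767.48 = $2,686.18
Dependent care FSA: $113.44
Taxable wages = $2,686.18 − $113.44 = $2,572.74
Federal withholding: $2,572.74 × 0.2446 = $629.29
State tax withheld: $2,572.74 × 0.0331 = $85.16
State disability insurance: $2,686.18 × 0.0125 = $33.58
Employee stock purchase plan: $2,686.18 × 0.045 = $120.88
Total deductions = $113.44 + $629.29 + $85.16 + $33.58 + $120.88 = $982.35
Net pay = $2,686.18 − $982.35 = $1,703.83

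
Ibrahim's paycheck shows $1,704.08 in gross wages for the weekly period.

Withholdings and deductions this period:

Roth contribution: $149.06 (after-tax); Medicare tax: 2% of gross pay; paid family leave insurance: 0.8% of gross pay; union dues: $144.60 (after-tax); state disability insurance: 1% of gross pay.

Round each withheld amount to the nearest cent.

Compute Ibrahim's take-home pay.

$1,345.67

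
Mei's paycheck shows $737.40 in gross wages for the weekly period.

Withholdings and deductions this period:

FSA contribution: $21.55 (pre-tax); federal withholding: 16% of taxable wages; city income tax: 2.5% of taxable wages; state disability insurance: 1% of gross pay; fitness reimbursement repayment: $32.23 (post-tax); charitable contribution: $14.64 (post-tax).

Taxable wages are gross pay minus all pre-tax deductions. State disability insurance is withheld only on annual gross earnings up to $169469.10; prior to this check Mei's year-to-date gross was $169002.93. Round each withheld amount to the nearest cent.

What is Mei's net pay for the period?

$531.88

FSA contribution: $21.55
Taxable wages = $737.40 − $21.55 = $715.85
City income tax: $715.85 × 0.025 = $17.90
Federal withholding: $715.85 × 0.16 = $114.54
State disability insurance: only $169469.10 − $169002.93 = $466.17 of this check is subject → $466.17 × 0.01 = $4.66
Charitable contribution: $14.64
Fitness reimbursement repayment: $32.23
Total deductions = $21.55 + $17.90 + $114.54 + $4.66 + $14.64 + $32.23 = $205.52
Net pay = $737.40 − $205.52 = $531.88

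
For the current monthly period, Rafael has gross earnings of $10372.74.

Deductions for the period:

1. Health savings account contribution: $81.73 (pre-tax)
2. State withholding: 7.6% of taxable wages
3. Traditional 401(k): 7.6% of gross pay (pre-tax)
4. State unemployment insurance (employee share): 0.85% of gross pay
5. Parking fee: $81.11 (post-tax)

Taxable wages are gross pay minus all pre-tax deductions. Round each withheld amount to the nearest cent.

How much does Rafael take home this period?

Traditional 401(k): $10372.74 × 0.076 = $788.33
Health savings account contribution: $81.73
Pre-tax total = $788.33 + $81.73 = $870.06
Taxable wages = $10372.74 − $870.06 = $9502.68
State withholding: $9502.68 × 0.076 = $722.20
State unemployment insurance (employee share): $10372.74 × 0.0085 = $88.17
Parking fee: $81.11
Total deductions = $788.33 + $81.73 + $722.20 + $88.17 + $81.11 = $1761.54
Net pay = $10372.74 − $1761.54 = $8611.20

$8611.20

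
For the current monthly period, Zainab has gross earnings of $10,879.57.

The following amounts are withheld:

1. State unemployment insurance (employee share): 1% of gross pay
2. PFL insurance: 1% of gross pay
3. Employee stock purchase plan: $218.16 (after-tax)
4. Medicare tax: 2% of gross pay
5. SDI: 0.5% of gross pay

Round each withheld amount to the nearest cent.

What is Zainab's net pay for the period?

$10,171.82

PFL insurance: $10,879.57 × 0.01 = $108.80
Medicare tax: $10,879.57 × 0.02 = $217.59
State unemployment insurance (employee share): $10,879.57 × 0.01 = $108.80
SDI: $10,879.57 × 0.005 = $54.40
Employee stock purchase plan: $218.16
Total deductions = $108.80 + $217.59 + $108.80 + $54.40 + $218.16 = $707.75
Net pay = $10,879.57 − $707.75 = $10,171.82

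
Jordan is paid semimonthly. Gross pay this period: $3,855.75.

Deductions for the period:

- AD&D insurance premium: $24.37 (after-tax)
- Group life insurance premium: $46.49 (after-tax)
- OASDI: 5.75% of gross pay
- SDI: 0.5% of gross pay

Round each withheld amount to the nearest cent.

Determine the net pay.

OASDI: $3,855.75 × 0.0575 = $221.71
SDI: $3,855.75 × 0.005 = $19.28
Group life insurance premium: $46.49
AD&D insurance premium: $24.37
Total deductions = $221.71 + $19.28 + $46.49 + $24.37 = $311.85
Net pay = $3,855.75 − $311.85 = $3,543.90

$3,543.90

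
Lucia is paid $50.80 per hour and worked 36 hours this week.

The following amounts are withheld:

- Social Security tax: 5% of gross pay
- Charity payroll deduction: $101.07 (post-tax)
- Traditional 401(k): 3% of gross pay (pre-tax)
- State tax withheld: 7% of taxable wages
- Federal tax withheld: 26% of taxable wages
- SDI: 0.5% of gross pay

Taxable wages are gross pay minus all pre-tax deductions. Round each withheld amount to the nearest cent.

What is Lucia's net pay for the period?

Gross pay: 36 × $50.80 = $1,828.80
Traditional 401(k): $1,828.80 × 0.03 = $54.86
Taxable wages = $1,828.80 − $54.86 = $1,773.94
Federal tax withheld: $1,773.94 × 0.26 = $461.22
State tax withheld: $1,773.94 × 0.07 = $124.18
Social Security tax: $1,828.80 × 0.05 = $91.44
SDI: $1,828.80 × 0.005 = $9.14
Charity payroll deduction: $101.07
Total deductions = $54.86 + $461.22 + $124.18 + $91.44 + $9.14 + $101.07 = $841.91
Net pay = $1,828.80 − $841.91 = $986.89

$986.89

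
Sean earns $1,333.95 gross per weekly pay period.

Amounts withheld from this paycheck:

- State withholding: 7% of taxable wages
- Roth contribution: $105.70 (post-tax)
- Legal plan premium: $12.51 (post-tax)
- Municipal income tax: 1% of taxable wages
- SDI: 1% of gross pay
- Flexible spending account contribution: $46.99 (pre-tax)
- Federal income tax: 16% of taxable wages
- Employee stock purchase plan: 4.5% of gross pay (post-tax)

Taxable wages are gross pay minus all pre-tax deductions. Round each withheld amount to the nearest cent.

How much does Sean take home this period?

$786.51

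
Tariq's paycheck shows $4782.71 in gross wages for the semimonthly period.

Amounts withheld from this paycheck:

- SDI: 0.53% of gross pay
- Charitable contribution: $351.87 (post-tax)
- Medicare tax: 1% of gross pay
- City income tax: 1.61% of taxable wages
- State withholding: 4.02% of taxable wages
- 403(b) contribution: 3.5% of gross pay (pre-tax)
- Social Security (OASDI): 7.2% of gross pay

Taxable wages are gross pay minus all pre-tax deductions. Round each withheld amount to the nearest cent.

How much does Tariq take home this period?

403(b) contribution: $4782.71 × 0.035 = $167.39
Taxable wages = $4782.71 − $167.39 = $4615.32
State withholding: $4615.32 × 0.0402 = $185.54
City income tax: $4615.32 × 0.0161 = $74.31
SDI: $4782.71 × 0.0053 = $25.35
Medicare tax: $4782.71 × 0.01 = $47.83
Social Security (OASDI): $4782.71 × 0.072 = $344.36
Charitable contribution: $351.87
Total deductions = $167.39 + $185.54 + $74.31 + $25.35 + $47.83 + $344.36 + $351.87 = $1196.65
Net pay = $4782.71 − $1196.65 = $3586.06

$3586.06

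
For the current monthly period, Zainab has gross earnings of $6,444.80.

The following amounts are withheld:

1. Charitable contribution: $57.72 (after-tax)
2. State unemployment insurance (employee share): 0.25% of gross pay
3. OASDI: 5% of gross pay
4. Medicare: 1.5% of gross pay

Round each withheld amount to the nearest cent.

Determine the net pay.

OASDI: $6,444.80 × 0.05 = $322.24
Medicare: $6,444.80 × 0.015 = $96.67
State unemployment insurance (employee share): $6,444.80 × 0.0025 = $16.11
Charitable contribution: $57.72
Total deductions = $322.24 + $96.67 + $16.11 + $57.72 = $492.74
Net pay = $6,444.80 − $492.74 = $5,952.06

$5,952.06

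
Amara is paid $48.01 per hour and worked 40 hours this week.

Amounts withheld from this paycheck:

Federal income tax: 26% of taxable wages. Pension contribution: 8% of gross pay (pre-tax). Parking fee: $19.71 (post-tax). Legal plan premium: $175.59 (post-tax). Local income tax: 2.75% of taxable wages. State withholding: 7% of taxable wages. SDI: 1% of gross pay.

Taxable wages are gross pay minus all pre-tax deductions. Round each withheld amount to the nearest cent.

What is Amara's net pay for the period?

$920.65

Gross pay: 40 × $48.01 = $1,920.40
Pension contribution: $1,920.40 × 0.08 = $153.63
Taxable wages = $1,920.40 − $153.63 = $1,766.77
Federal income tax: $1,766.77 × 0.26 = $459.36
State withholding: $1,766.77 × 0.07 = $123.67
Local income tax: $1,766.77 × 0.0275 = $48.59
SDI: $1,920.40 × 0.01 = $19.20
Parking fee: $19.71
Legal plan premium: $175.59
Total deductions = $153.63 + $459.36 + $123.67 + $48.59 + $19.20 + $19.71 + $175.59 = $999.75
Net pay = $1,920.40 − $999.75 = $920.65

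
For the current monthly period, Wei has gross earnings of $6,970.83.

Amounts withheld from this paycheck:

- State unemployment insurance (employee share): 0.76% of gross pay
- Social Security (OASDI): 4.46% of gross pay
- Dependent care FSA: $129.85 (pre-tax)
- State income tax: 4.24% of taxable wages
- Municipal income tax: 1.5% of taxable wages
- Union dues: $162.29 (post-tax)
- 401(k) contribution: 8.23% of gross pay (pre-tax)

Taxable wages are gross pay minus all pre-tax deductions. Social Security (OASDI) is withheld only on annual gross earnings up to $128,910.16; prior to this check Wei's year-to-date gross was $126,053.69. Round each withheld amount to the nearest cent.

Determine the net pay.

$5,564.87

Dependent care FSA: $129.85
401(k) contribution: $6,970.83 × 0.0823 = $573.70
Pre-tax total = $129.85 + $573.70 = $703.55
Taxable wages = $6,970.83 − $703.55 = $6,267.28
State income tax: $6,267.28 × 0.0424 = $265.73
Municipal income tax: $6,267.28 × 0.015 = $94.01
Social Security (OASDI): only $128,910.16 − $126,053.69 = $2,856.47 of this check is subject → $2,856.47 × 0.0446 = $127.40
State unemployment insurance (employee share): $6,970.83 × 0.0076 = $52.98
Union dues: $162.29
Total deductions = $129.85 + $573.70 + $265.73 + $94.01 + $127.40 + $52.98 + $162.29 = $1,405.96
Net pay = $6,970.83 − $1,405.96 = $5,564.87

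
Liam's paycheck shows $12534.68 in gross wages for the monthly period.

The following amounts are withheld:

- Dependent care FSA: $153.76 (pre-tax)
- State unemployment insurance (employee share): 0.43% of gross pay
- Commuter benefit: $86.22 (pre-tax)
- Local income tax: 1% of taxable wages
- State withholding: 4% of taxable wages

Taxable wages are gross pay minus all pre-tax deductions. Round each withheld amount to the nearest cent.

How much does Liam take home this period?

Dependent care FSA: $153.76
Commuter benefit: $86.22
Pre-tax total = $153.76 + $86.22 = $239.98
Taxable wages = $12534.68 − $239.98 = $12294.70
Local income tax: $12294.70 × 0.01 = $122.95
State withholding: $12294.70 × 0.04 = $491.79
State unemployment insurance (employee share): $12534.68 × 0.0043 = $53.90
Total deductions = $153.76 + $86.22 + $122.95 + $491.79 + $53.90 = $908.62
Net pay = $12534.68 − $908.62 = $11626.06

$11626.06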